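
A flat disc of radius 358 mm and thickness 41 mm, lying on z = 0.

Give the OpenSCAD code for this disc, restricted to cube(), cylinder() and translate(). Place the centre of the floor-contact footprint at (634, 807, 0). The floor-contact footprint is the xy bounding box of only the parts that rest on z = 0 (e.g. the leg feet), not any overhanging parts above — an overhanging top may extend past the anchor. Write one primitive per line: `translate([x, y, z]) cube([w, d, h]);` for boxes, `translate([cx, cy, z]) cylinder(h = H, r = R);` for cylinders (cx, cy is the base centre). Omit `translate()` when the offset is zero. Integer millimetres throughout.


translate([634, 807, 0]) cylinder(h = 41, r = 358);


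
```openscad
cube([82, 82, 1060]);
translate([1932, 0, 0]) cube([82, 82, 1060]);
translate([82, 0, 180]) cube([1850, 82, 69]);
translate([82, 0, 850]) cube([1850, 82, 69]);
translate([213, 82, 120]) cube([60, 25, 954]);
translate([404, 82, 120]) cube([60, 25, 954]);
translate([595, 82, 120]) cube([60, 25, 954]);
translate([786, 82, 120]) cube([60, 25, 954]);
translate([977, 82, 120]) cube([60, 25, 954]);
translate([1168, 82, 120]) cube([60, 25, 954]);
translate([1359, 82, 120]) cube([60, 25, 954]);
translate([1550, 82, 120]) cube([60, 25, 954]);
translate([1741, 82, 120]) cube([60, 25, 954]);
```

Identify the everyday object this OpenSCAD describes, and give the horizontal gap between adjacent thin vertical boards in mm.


A fence section. The picket gap is 131 mm.

Two posts, two rails, 9 pickets — a fence section. Span 1850 mm holds 9 pickets of 60 mm with 10 equal gaps: ⌊(1850 − 9·60) / 10⌋ = 131 mm.


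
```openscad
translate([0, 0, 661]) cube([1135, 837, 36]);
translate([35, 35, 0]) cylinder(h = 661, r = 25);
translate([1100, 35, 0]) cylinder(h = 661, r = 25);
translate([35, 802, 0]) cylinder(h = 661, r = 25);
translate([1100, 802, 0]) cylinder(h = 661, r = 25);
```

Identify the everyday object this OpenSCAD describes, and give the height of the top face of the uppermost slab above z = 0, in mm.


A table. The table height is 697 mm.

A 1135×837×36 slab sits at z = 661 on four Ø50 mm round legs — a table. The top surface is at 661 + 36 = 697 mm.


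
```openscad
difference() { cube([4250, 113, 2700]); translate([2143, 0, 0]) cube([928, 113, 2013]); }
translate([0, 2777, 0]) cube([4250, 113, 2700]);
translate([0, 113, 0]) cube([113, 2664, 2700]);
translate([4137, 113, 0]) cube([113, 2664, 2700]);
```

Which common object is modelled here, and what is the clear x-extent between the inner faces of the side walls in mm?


A single room. The interior width is 4024 mm.

Four walls enclosing a rectangle with a door in the front wall — a room. Outside width 4250 minus two 113 mm walls gives 4024 mm.


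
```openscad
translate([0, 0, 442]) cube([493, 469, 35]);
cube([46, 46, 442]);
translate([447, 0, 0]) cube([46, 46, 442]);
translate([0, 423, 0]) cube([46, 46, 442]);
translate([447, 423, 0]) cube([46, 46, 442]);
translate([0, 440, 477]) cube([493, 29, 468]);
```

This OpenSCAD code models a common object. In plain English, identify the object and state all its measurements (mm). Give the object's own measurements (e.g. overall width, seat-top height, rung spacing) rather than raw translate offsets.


A chair. The seat is a 493×469×35 mm slab with its top at z = 477 mm, on four 46×46 mm corner legs (flush with the seat edges, standing on z = 0). A flat backrest 29 mm thick, 468 mm tall, spans the full seat width and rises from the seat top along its +y edge, rear face flush with the rear of the seat.


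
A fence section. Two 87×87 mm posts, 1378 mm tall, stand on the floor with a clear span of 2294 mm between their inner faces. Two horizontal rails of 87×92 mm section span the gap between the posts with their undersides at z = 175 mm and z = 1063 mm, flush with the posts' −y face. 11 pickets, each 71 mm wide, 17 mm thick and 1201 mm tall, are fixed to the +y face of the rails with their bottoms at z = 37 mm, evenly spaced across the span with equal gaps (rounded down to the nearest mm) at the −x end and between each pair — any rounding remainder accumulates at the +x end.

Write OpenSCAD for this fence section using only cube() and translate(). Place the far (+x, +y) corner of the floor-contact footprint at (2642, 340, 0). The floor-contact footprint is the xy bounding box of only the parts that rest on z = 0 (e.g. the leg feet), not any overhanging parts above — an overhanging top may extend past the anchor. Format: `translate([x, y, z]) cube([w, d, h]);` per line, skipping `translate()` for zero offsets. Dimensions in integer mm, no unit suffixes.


translate([174, 253, 0]) cube([87, 87, 1378]);
translate([2555, 253, 0]) cube([87, 87, 1378]);
translate([261, 253, 175]) cube([2294, 87, 92]);
translate([261, 253, 1063]) cube([2294, 87, 92]);
translate([387, 340, 37]) cube([71, 17, 1201]);
translate([584, 340, 37]) cube([71, 17, 1201]);
translate([781, 340, 37]) cube([71, 17, 1201]);
translate([978, 340, 37]) cube([71, 17, 1201]);
translate([1175, 340, 37]) cube([71, 17, 1201]);
translate([1372, 340, 37]) cube([71, 17, 1201]);
translate([1569, 340, 37]) cube([71, 17, 1201]);
translate([1766, 340, 37]) cube([71, 17, 1201]);
translate([1963, 340, 37]) cube([71, 17, 1201]);
translate([2160, 340, 37]) cube([71, 17, 1201]);
translate([2357, 340, 37]) cube([71, 17, 1201]);


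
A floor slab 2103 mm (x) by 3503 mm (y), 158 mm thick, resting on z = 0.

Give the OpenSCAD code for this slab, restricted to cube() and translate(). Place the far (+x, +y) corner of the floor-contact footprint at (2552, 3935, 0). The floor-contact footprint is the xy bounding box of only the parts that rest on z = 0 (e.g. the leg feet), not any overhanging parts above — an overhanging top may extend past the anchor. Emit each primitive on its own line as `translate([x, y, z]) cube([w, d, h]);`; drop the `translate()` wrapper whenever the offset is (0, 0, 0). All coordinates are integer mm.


translate([449, 432, 0]) cube([2103, 3503, 158]);


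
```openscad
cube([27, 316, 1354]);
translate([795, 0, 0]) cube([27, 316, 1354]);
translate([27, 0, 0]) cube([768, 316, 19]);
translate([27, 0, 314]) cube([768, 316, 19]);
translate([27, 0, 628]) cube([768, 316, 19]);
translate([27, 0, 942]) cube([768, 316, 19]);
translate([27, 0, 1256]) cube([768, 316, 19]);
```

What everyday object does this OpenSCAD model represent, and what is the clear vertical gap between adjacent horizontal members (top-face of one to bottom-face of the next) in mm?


A bookshelf. The clear shelf gap is 295 mm.

Two tall side panels with 5 horizontal boards between them — a bookshelf. The first two shelf undersides are at z = 0 and z = 314; with shelf thickness 19, the clear gap is 314 − 0 − 19 = 295 mm.


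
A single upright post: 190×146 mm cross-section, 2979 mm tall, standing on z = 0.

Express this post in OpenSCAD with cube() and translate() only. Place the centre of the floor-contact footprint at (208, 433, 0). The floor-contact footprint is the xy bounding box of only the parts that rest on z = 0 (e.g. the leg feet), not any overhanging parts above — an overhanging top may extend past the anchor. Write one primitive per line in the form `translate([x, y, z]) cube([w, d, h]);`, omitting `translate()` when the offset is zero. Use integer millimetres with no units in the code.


translate([113, 360, 0]) cube([190, 146, 2979]);


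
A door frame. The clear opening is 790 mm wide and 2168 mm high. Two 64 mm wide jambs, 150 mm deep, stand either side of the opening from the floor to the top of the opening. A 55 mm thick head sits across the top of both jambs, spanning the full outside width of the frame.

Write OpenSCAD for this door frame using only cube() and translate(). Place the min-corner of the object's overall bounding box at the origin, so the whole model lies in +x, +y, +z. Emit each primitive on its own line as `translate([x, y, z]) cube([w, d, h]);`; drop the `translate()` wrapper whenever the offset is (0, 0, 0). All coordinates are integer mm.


cube([64, 150, 2168]);
translate([854, 0, 0]) cube([64, 150, 2168]);
translate([0, 0, 2168]) cube([918, 150, 55]);


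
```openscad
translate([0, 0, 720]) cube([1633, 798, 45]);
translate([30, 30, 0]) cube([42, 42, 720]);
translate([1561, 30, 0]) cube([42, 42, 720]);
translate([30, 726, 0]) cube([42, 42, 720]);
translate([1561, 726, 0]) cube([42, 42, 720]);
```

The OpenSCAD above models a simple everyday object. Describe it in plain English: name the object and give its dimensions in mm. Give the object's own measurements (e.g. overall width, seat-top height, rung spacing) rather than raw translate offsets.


A table: top 1633 mm (x) × 798 mm (y), 45 mm thick, upper face at z = 765 mm, on four 42×42 mm square legs, each inset 30 mm from the nearest pair of top edges from z = 0 to the bottom of the top.


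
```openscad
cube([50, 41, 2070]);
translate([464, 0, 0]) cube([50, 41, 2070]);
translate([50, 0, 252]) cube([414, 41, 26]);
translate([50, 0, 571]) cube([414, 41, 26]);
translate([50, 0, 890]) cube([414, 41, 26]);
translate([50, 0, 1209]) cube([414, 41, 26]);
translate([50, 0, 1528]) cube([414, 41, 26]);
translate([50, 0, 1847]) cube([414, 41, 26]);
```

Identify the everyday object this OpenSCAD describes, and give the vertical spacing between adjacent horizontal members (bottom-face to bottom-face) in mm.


A ladder. The rung spacing is 319 mm.

Two tall 50×41 posts with 6 short bars between them — a ladder. Adjacent rungs sit at z = 252 and z = 571, so the spacing is 571 − 252 = 319 mm.


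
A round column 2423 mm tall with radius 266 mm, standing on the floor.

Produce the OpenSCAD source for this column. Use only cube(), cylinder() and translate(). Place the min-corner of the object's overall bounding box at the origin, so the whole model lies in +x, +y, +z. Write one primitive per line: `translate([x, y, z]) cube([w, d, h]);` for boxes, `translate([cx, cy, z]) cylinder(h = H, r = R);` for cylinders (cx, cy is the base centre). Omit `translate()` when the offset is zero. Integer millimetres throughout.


translate([266, 266, 0]) cylinder(h = 2423, r = 266);


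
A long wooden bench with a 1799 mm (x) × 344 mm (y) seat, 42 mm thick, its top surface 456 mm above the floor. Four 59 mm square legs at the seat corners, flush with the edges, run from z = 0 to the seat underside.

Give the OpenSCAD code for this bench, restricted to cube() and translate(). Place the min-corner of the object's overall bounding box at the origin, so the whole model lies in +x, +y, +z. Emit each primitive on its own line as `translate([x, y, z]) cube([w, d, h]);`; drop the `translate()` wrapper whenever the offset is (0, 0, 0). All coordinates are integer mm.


// leg_h = 456 − 42 = 414
translate([0, 0, 414]) cube([1799, 344, 42]);
cube([59, 59, 414]);
translate([0, 285, 0]) cube([59, 59, 414]);
translate([1740, 0, 0]) cube([59, 59, 414]);
translate([1740, 285, 0]) cube([59, 59, 414]);


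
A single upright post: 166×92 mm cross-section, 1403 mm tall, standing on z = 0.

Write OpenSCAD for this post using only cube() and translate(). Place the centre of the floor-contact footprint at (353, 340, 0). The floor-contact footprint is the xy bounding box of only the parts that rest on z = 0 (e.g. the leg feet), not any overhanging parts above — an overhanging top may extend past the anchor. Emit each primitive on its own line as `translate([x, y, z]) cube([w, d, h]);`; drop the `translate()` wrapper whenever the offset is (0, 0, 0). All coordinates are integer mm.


translate([270, 294, 0]) cube([166, 92, 1403]);


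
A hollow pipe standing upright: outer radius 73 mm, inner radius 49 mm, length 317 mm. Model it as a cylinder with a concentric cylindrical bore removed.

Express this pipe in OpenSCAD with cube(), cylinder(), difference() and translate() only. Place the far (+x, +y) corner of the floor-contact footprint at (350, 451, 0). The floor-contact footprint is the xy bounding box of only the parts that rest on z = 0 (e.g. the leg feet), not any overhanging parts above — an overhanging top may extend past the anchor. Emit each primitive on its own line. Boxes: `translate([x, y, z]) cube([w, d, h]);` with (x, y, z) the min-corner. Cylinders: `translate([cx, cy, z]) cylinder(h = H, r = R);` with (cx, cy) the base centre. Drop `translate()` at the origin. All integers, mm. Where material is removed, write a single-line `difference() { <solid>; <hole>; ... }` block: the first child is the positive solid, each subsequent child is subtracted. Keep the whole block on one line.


difference() { translate([277, 378, 0]) cylinder(h = 317, r = 73); translate([277, 378, 0]) cylinder(h = 317, r = 49); }


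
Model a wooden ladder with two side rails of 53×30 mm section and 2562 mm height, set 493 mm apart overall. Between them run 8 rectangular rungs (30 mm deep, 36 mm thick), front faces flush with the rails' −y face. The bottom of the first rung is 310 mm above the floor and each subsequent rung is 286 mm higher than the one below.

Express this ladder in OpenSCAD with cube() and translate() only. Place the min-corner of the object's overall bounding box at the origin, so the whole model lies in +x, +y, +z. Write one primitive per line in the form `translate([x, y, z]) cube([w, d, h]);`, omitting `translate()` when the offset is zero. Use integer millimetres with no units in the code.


// rung span = 493 - 2*53 = 387
// rung[k] z = 310 + k*286
cube([53, 30, 2562]);
translate([440, 0, 0]) cube([53, 30, 2562]);
translate([53, 0, 310]) cube([387, 30, 36]);
translate([53, 0, 596]) cube([387, 30, 36]);
translate([53, 0, 882]) cube([387, 30, 36]);
translate([53, 0, 1168]) cube([387, 30, 36]);
translate([53, 0, 1454]) cube([387, 30, 36]);
translate([53, 0, 1740]) cube([387, 30, 36]);
translate([53, 0, 2026]) cube([387, 30, 36]);
translate([53, 0, 2312]) cube([387, 30, 36]);


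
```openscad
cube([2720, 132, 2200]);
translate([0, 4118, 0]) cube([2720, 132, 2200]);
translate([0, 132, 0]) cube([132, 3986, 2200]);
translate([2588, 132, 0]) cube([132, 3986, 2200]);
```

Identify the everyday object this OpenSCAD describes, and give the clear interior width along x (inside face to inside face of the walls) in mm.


A house (or room) frame. The interior width is 2456 mm.

Four 2200 mm walls enclosing a rectangle with no floor or roof — a room or house frame. Outside width is 2720 mm and wall thickness is 132 mm, so the interior width is 2720 − 2 × 132 = 2456 mm.


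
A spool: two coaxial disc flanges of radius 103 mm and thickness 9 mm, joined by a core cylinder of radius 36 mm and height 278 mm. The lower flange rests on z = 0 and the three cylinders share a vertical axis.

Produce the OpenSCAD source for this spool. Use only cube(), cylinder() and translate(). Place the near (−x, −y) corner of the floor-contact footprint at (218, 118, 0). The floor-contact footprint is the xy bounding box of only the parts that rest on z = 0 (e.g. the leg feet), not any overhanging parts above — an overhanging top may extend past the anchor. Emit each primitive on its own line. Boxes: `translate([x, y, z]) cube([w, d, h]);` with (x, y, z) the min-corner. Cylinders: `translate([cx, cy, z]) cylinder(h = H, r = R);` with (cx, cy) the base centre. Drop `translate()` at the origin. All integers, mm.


translate([321, 221, 0]) cylinder(h = 9, r = 103);
translate([321, 221, 9]) cylinder(h = 278, r = 36);
translate([321, 221, 287]) cylinder(h = 9, r = 103);


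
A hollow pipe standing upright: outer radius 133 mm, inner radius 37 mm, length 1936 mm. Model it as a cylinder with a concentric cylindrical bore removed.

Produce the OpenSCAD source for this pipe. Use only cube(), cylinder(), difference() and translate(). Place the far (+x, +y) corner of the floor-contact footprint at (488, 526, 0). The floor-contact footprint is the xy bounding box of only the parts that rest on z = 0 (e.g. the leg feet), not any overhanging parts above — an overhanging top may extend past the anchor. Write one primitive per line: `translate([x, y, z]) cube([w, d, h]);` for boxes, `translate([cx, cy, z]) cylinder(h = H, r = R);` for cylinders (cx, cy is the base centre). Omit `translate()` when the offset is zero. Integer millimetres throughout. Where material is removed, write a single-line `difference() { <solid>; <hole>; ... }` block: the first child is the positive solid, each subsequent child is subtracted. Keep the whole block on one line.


difference() { translate([355, 393, 0]) cylinder(h = 1936, r = 133); translate([355, 393, 0]) cylinder(h = 1936, r = 37); }


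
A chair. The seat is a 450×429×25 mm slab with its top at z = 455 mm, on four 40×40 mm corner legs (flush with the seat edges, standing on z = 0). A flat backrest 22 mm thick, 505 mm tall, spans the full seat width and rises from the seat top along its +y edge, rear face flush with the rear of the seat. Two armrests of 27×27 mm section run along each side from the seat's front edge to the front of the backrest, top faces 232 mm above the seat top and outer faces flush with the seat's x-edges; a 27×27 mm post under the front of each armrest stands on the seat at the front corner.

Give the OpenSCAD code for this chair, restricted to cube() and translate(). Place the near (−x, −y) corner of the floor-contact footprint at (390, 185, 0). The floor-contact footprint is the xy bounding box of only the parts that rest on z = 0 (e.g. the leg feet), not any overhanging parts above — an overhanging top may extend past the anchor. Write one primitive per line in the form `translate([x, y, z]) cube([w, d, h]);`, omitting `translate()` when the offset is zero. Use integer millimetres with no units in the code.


translate([390, 185, 430]) cube([450, 429, 25]);
translate([390, 185, 0]) cube([40, 40, 430]);
translate([800, 185, 0]) cube([40, 40, 430]);
translate([390, 574, 0]) cube([40, 40, 430]);
translate([800, 574, 0]) cube([40, 40, 430]);
translate([390, 592, 455]) cube([450, 22, 505]);
translate([390, 185, 660]) cube([27, 407, 27]);
translate([813, 185, 660]) cube([27, 407, 27]);
translate([390, 185, 455]) cube([27, 27, 205]);
translate([813, 185, 455]) cube([27, 27, 205]);


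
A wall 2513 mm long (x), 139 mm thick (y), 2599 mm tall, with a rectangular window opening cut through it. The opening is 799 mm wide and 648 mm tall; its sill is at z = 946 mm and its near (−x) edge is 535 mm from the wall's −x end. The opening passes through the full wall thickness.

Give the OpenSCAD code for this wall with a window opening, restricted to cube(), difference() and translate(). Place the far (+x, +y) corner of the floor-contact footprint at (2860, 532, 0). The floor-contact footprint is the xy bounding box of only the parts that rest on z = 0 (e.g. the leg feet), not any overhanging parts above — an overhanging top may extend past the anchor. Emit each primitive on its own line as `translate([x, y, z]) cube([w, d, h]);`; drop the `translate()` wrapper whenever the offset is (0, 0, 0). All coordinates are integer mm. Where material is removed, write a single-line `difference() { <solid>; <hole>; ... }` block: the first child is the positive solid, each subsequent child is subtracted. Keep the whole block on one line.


difference() { translate([347, 393, 0]) cube([2513, 139, 2599]); translate([882, 393, 946]) cube([799, 139, 648]); }


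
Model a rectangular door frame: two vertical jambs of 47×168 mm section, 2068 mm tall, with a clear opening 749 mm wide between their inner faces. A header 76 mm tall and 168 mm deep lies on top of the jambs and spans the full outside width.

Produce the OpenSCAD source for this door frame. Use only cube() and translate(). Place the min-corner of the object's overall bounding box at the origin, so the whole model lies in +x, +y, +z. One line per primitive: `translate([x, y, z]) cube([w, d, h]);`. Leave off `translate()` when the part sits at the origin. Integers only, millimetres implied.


cube([47, 168, 2068]);
translate([796, 0, 0]) cube([47, 168, 2068]);
translate([0, 0, 2068]) cube([843, 168, 76]);


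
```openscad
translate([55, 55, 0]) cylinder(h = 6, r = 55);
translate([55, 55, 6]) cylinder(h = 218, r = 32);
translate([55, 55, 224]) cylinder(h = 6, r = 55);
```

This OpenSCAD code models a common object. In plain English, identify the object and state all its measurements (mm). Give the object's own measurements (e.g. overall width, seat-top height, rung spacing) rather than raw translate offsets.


A spool: two coaxial disc flanges of radius 55 mm and thickness 6 mm, joined by a core cylinder of radius 32 mm and height 218 mm. The lower flange rests on z = 0 and the three cylinders share a vertical axis.


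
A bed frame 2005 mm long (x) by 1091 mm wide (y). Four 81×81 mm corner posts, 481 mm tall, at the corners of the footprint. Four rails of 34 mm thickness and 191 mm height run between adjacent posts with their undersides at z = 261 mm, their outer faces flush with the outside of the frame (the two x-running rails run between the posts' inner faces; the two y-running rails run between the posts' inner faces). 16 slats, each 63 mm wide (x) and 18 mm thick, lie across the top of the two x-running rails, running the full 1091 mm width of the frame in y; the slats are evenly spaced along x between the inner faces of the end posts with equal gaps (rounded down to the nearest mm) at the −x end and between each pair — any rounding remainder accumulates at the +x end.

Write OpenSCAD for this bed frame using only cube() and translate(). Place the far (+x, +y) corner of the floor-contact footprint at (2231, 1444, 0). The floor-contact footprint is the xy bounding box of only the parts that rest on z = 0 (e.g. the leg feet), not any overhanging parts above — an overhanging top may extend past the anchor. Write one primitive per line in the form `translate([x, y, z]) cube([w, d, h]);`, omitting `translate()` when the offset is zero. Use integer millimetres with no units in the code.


// slat z = rail_z + rail_h = 261 + 191 = 452
// slat gap = ⌊(1843 − 16·63) / 17⌋ = 49
translate([226, 353, 0]) cube([81, 81, 481]);
translate([226, 1363, 0]) cube([81, 81, 481]);
translate([2150, 353, 0]) cube([81, 81, 481]);
translate([2150, 1363, 0]) cube([81, 81, 481]);
translate([307, 353, 261]) cube([1843, 34, 191]);
translate([307, 1410, 261]) cube([1843, 34, 191]);
translate([226, 434, 261]) cube([34, 929, 191]);
translate([2197, 434, 261]) cube([34, 929, 191]);
translate([356, 353, 452]) cube([63, 1091, 18]);
translate([468, 353, 452]) cube([63, 1091, 18]);
translate([580, 353, 452]) cube([63, 1091, 18]);
translate([692, 353, 452]) cube([63, 1091, 18]);
translate([804, 353, 452]) cube([63, 1091, 18]);
translate([916, 353, 452]) cube([63, 1091, 18]);
translate([1028, 353, 452]) cube([63, 1091, 18]);
translate([1140, 353, 452]) cube([63, 1091, 18]);
translate([1252, 353, 452]) cube([63, 1091, 18]);
translate([1364, 353, 452]) cube([63, 1091, 18]);
translate([1476, 353, 452]) cube([63, 1091, 18]);
translate([1588, 353, 452]) cube([63, 1091, 18]);
translate([1700, 353, 452]) cube([63, 1091, 18]);
translate([1812, 353, 452]) cube([63, 1091, 18]);
translate([1924, 353, 452]) cube([63, 1091, 18]);
translate([2036, 353, 452]) cube([63, 1091, 18]);


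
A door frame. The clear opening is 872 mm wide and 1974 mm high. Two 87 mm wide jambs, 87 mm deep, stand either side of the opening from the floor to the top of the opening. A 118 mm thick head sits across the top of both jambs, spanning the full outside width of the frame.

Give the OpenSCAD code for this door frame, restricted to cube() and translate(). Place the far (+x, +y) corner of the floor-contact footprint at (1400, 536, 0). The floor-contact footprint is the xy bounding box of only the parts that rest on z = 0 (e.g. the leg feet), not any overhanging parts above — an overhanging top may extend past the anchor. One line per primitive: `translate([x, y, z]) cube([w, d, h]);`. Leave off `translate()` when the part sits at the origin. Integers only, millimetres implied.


translate([354, 449, 0]) cube([87, 87, 1974]);
translate([1313, 449, 0]) cube([87, 87, 1974]);
translate([354, 449, 1974]) cube([1046, 87, 118]);


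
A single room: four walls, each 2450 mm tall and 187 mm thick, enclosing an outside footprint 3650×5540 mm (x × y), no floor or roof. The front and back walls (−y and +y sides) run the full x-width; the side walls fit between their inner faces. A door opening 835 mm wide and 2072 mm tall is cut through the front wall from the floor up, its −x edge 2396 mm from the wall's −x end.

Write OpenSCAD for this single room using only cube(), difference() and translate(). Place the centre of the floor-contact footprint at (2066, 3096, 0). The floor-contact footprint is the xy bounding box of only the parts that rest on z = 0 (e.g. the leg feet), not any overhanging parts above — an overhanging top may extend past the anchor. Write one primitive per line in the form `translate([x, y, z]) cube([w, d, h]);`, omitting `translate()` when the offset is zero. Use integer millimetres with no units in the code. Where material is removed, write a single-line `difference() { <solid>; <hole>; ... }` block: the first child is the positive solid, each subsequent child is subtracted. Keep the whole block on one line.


difference() { translate([241, 326, 0]) cube([3650, 187, 2450]); translate([2637, 326, 0]) cube([835, 187, 2072]); }
translate([241, 5679, 0]) cube([3650, 187, 2450]);
translate([241, 513, 0]) cube([187, 5166, 2450]);
translate([3704, 513, 0]) cube([187, 5166, 2450]);


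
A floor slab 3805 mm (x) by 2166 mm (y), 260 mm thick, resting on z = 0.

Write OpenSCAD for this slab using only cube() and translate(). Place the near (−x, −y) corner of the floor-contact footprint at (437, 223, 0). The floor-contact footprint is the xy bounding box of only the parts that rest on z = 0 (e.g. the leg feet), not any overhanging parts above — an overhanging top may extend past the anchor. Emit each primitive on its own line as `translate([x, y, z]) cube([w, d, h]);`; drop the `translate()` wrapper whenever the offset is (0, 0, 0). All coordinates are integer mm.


translate([437, 223, 0]) cube([3805, 2166, 260]);


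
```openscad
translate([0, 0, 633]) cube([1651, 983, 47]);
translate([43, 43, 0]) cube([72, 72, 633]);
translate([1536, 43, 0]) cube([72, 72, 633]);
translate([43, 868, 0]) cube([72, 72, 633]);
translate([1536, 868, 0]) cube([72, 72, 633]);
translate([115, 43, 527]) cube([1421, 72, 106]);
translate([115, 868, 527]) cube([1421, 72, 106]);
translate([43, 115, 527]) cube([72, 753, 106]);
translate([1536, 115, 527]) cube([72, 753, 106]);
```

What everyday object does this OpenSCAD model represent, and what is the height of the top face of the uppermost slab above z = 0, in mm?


A table. The table height is 680 mm.

A 1651×983×47 slab sits at z = 633 on four 72 mm square posts — a table. The top surface is at 633 + 47 = 680 mm.


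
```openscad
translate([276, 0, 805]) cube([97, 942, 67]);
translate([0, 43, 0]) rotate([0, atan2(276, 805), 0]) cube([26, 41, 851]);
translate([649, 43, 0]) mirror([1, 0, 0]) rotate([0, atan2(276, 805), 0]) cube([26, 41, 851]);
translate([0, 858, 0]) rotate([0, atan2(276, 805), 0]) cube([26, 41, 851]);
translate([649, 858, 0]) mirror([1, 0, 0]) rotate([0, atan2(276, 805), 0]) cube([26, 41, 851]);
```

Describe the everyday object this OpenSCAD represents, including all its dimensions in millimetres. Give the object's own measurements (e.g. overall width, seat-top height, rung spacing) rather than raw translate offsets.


A sawhorse. A 97×942×67 mm beam (x, y, z) sits on two A-frame leg pairs. Each pair is two raked legs of 26×41 mm section (41 mm along y) splaying symmetrically in x. Each leg rises 805 mm vertically over 276 mm of horizontal reach and is 851 mm long along its own axis. Every leg's outer bottom edge rests on the floor and its outer top edge meets a bottom edge of the beam — the left legs (tilting toward +x) meet the beam's −x bottom edge, the right legs (their mirror images, tilting toward −x) meet its +x bottom edge — so the leg tops tuck under the beam, the beam's underside is 805 mm above the floor, and the feet are 649 mm apart outside-to-outside with the beam centred between them. The two leg pairs are set in 43 mm from either end of the beam.


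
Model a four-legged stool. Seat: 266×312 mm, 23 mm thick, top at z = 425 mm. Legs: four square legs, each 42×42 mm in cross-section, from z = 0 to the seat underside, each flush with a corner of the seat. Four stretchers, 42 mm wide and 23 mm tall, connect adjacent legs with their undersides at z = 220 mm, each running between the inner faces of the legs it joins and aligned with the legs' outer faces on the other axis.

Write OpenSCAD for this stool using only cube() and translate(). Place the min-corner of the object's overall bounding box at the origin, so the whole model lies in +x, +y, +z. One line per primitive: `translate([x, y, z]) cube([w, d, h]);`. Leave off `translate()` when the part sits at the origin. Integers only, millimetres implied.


translate([0, 0, 402]) cube([266, 312, 23]);
cube([42, 42, 402]);
translate([224, 0, 0]) cube([42, 42, 402]);
translate([0, 270, 0]) cube([42, 42, 402]);
translate([224, 270, 0]) cube([42, 42, 402]);
translate([42, 0, 220]) cube([182, 42, 23]);
translate([42, 270, 220]) cube([182, 42, 23]);
translate([0, 42, 220]) cube([42, 228, 23]);
translate([224, 42, 220]) cube([42, 228, 23]);


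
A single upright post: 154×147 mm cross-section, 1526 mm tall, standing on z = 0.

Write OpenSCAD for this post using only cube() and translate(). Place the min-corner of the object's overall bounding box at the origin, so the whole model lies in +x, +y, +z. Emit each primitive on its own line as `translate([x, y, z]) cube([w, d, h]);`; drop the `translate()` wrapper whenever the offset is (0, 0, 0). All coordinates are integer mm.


cube([154, 147, 1526]);


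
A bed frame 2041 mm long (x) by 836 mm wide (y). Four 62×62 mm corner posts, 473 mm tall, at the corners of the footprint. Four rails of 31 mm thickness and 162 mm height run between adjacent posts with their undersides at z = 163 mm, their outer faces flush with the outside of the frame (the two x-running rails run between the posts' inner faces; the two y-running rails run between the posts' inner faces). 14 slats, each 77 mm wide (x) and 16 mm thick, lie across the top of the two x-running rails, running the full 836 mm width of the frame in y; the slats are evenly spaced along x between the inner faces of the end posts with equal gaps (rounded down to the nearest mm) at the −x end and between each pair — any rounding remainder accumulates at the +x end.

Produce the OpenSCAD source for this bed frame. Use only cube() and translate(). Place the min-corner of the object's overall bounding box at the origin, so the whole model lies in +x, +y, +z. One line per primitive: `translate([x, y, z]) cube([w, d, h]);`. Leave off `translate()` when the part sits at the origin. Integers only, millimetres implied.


cube([62, 62, 473]);
translate([0, 774, 0]) cube([62, 62, 473]);
translate([1979, 0, 0]) cube([62, 62, 473]);
translate([1979, 774, 0]) cube([62, 62, 473]);
translate([62, 0, 163]) cube([1917, 31, 162]);
translate([62, 805, 163]) cube([1917, 31, 162]);
translate([0, 62, 163]) cube([31, 712, 162]);
translate([2010, 62, 163]) cube([31, 712, 162]);
translate([117, 0, 325]) cube([77, 836, 16]);
translate([249, 0, 325]) cube([77, 836, 16]);
translate([381, 0, 325]) cube([77, 836, 16]);
translate([513, 0, 325]) cube([77, 836, 16]);
translate([645, 0, 325]) cube([77, 836, 16]);
translate([777, 0, 325]) cube([77, 836, 16]);
translate([909, 0, 325]) cube([77, 836, 16]);
translate([1041, 0, 325]) cube([77, 836, 16]);
translate([1173, 0, 325]) cube([77, 836, 16]);
translate([1305, 0, 325]) cube([77, 836, 16]);
translate([1437, 0, 325]) cube([77, 836, 16]);
translate([1569, 0, 325]) cube([77, 836, 16]);
translate([1701, 0, 325]) cube([77, 836, 16]);
translate([1833, 0, 325]) cube([77, 836, 16]);


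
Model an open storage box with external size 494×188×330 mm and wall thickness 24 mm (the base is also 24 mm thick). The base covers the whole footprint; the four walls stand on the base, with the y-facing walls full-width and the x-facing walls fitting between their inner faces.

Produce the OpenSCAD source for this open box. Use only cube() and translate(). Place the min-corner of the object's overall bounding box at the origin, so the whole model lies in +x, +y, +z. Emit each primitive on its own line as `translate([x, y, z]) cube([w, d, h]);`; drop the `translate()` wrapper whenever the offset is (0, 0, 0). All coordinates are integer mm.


cube([494, 188, 24]);
translate([0, 0, 24]) cube([494, 24, 306]);
translate([0, 164, 24]) cube([494, 24, 306]);
translate([0, 24, 24]) cube([24, 140, 306]);
translate([470, 24, 24]) cube([24, 140, 306]);


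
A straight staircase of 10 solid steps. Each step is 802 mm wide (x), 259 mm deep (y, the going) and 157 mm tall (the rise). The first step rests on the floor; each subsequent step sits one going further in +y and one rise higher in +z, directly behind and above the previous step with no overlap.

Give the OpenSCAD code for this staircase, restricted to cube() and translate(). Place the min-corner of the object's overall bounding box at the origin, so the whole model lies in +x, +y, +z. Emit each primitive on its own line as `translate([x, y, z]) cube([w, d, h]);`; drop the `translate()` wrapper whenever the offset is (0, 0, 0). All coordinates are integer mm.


cube([802, 259, 157]);
translate([0, 259, 157]) cube([802, 259, 157]);
translate([0, 518, 314]) cube([802, 259, 157]);
translate([0, 777, 471]) cube([802, 259, 157]);
translate([0, 1036, 628]) cube([802, 259, 157]);
translate([0, 1295, 785]) cube([802, 259, 157]);
translate([0, 1554, 942]) cube([802, 259, 157]);
translate([0, 1813, 1099]) cube([802, 259, 157]);
translate([0, 2072, 1256]) cube([802, 259, 157]);
translate([0, 2331, 1413]) cube([802, 259, 157]);


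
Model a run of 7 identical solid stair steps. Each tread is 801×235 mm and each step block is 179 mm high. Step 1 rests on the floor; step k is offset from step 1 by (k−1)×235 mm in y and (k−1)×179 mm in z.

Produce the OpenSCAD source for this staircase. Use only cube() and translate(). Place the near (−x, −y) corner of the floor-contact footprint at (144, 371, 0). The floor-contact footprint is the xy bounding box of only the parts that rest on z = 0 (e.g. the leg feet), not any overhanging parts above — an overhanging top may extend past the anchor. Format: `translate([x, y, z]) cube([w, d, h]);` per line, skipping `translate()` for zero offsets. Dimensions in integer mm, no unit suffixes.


translate([144, 371, 0]) cube([801, 235, 179]);
translate([144, 606, 179]) cube([801, 235, 179]);
translate([144, 841, 358]) cube([801, 235, 179]);
translate([144, 1076, 537]) cube([801, 235, 179]);
translate([144, 1311, 716]) cube([801, 235, 179]);
translate([144, 1546, 895]) cube([801, 235, 179]);
translate([144, 1781, 1074]) cube([801, 235, 179]);


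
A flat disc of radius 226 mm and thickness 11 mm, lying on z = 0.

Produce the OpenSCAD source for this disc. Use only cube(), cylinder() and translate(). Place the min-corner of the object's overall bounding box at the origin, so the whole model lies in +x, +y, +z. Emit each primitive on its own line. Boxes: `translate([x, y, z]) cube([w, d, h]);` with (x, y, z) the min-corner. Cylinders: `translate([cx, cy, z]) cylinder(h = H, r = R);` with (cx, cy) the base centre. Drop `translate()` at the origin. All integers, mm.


translate([226, 226, 0]) cylinder(h = 11, r = 226);


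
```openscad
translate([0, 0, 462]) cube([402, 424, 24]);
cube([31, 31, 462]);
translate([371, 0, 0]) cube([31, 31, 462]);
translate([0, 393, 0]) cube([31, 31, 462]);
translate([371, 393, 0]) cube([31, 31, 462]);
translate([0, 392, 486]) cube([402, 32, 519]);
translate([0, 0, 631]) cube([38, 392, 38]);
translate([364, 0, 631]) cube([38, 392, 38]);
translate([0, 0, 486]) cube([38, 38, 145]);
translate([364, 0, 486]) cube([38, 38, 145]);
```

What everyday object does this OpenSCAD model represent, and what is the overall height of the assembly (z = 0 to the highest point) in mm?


A chair. The overall height is 1005 mm.

A slab on four corner posts with a tall panel at the back — a chair. The seat slab sits at z = 462 with thickness 24, and the 519 mm backrest starts at the seat top, so the overall height is 462 + 24 + 519 = 1005 mm.


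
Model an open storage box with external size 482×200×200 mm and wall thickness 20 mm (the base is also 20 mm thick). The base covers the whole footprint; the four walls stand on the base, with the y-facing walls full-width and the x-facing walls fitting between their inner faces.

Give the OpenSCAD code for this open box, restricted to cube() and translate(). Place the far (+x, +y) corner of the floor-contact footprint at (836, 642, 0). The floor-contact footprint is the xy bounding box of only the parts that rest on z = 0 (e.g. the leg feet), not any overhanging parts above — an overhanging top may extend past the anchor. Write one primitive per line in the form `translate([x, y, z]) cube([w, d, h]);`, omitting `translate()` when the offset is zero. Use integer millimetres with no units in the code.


translate([354, 442, 0]) cube([482, 200, 20]);
translate([354, 442, 20]) cube([482, 20, 180]);
translate([354, 622, 20]) cube([482, 20, 180]);
translate([354, 462, 20]) cube([20, 160, 180]);
translate([816, 462, 20]) cube([20, 160, 180]);


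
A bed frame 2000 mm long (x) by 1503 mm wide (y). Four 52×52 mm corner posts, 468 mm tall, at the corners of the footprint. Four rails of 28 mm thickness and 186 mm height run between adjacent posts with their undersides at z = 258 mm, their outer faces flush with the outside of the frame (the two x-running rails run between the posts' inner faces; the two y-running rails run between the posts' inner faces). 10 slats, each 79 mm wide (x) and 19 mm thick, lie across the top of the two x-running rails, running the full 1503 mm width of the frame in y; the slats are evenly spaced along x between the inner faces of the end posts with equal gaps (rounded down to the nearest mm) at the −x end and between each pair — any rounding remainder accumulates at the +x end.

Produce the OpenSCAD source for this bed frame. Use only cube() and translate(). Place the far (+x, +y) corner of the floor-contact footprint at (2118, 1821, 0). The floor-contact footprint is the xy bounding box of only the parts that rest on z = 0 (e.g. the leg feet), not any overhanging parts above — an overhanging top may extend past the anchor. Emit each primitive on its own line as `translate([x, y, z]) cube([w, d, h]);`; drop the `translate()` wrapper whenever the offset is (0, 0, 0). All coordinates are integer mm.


translate([118, 318, 0]) cube([52, 52, 468]);
translate([118, 1769, 0]) cube([52, 52, 468]);
translate([2066, 318, 0]) cube([52, 52, 468]);
translate([2066, 1769, 0]) cube([52, 52, 468]);
translate([170, 318, 258]) cube([1896, 28, 186]);
translate([170, 1793, 258]) cube([1896, 28, 186]);
translate([118, 370, 258]) cube([28, 1399, 186]);
translate([2090, 370, 258]) cube([28, 1399, 186]);
translate([270, 318, 444]) cube([79, 1503, 19]);
translate([449, 318, 444]) cube([79, 1503, 19]);
translate([628, 318, 444]) cube([79, 1503, 19]);
translate([807, 318, 444]) cube([79, 1503, 19]);
translate([986, 318, 444]) cube([79, 1503, 19]);
translate([1165, 318, 444]) cube([79, 1503, 19]);
translate([1344, 318, 444]) cube([79, 1503, 19]);
translate([1523, 318, 444]) cube([79, 1503, 19]);
translate([1702, 318, 444]) cube([79, 1503, 19]);
translate([1881, 318, 444]) cube([79, 1503, 19]);


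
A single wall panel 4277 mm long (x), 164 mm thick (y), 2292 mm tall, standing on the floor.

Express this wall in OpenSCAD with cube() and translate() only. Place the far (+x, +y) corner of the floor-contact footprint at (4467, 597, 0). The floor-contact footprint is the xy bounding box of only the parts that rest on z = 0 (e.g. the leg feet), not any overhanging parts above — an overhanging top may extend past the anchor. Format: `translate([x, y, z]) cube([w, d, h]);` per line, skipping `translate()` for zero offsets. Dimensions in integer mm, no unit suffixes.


translate([190, 433, 0]) cube([4277, 164, 2292]);
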